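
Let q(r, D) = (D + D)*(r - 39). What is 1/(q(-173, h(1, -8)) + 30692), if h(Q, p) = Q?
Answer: 1/30268 ≈ 3.3038e-5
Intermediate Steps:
q(r, D) = 2*D*(-39 + r) (q(r, D) = (2*D)*(-39 + r) = 2*D*(-39 + r))
1/(q(-173, h(1, -8)) + 30692) = 1/(2*1*(-39 - 173) + 30692) = 1/(2*1*(-212) + 30692) = 1/(-424 + 30692) = 1/30268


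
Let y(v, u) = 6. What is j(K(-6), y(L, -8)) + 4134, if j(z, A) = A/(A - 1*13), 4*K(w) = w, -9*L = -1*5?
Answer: 28932/7 ≈ 4133.1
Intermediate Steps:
L = 5/9 (L = -(-1)*5/9 = -⅑*(-5) = 5/9 ≈ 0.55556)
K(w) = w/4
j(z, A) = A/(-13 + A) (j(z, A) = A/(A - 13) = A/(-13 + A))
j(K(-6), y(L, -8)) + 4134 = 6/(-13 + 6) + 4134 = 6/(-7) + 4134 = 6*(-⅐) + 4134 = -6/7 + 4134 = 28932/7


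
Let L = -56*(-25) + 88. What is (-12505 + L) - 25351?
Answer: -36368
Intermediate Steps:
L = 1488 (L = 1400 + 88 = 1488)
(-12505 + L) - 25351 = (-12505 + 1488) - 25351 = -11017 - 25351 = -36368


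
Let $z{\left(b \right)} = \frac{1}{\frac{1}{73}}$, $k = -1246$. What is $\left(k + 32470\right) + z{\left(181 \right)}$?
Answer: $31297$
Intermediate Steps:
$z{\left(b \right)} = 73$ ($z{\left(b \right)} = \frac{1}{\frac{1}{73}} = 73$)
$\left(k + 32470\right) + z{\left(181 \right)} = \left(-1246 + 32470\right) + 73 = 31224 + 73 = 31297$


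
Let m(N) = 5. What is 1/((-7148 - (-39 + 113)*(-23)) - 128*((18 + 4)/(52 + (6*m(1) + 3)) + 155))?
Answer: -85/2152126 ≈ -3.9496e-5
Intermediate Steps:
1/((-7148 - (-39 + 113)*(-23)) - 128*((18 + 4)/(52 + (6*m(1) + 3)) + 155)) = 1/((-7148 - (-39 + 113)*(-23)) - 128*((18 + 4)/(52 + (6*5 + 3)) + 155)) = 1/((-7148 - 74*(-23)) - 128*(22/(52 + (30 + 3)) + 155)) = 1/((-7148 - 1*(-1702)) - 128*(22/(52 + 33) + 155)) = 1/((-7148 + 1702) - 128*(22/85 + 155)) = 1/(-5446 - 128*(22*(1/85) + 155)) = 1/(-5446 - 128*(22/85 + 155)) = 1/(-5446 - 128*13197/85) = 1/(-5446 - 1689216/85) = 1/(-2152126/85) = -85/2152126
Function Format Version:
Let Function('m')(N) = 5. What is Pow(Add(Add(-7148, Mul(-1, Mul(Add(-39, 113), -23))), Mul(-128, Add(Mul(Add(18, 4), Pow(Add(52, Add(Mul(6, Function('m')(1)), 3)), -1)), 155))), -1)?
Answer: Rational(-85, 2152126) ≈ -3.9496e-5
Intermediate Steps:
Pow(Add(Add(-7148, Mul(-1, Mul(Add(-39, 113), -23))), Mul(-128, Add(Mul(Add(18, 4), Pow(Add(52, Add(Mul(6, Function('m')(1)), 3)), -1)), 155))), -1) = Pow(Add(Add(-7148, Mul(-1, Mul(Add(-39, 113), -23))), Mul(-128, Add(Mul(Add(18, 4), Pow(Add(52, Add(Mul(6, 5), 3)), -1)), 155))), -1) = Pow(Add(Add(-7148, Mul(-1, Mul(74, -23))), Mul(-128, Add(Mul(22, Pow(Add(52, Add(30, 3)), -1)), 155))), -1) = Pow(Add(Add(-7148, Mul(-1, -1702)), Mul(-128, Add(Mul(22, Pow(Add(52, 33), -1)), 155))), -1) = Pow(Add(Add(-7148, 1702), Mul(-128, Add(Mul(22, Pow(85, -1)), 155))), -1) = Pow(Add(-5446, Mul(-128, Add(Mul(22, Rational(1, 85)), 155))), -1) = Pow(Add(-5446, Mul(-128, Add(Rational(22, 85), 155))), -1) = Pow(Add(-5446, Mul(-128, Rational(13197, 85))), -1) = Pow(Add(-5446, Rational(-1689216, 85)), -1) = Pow(Rational(-2152126, 85), -1) = Rational(-85, 2152126)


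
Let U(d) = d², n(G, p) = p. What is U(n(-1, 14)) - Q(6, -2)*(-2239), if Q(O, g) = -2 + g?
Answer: -8760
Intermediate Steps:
U(n(-1, 14)) - Q(6, -2)*(-2239) = 14² - (-2 - 2)*(-2239) = 196 - (-4)*(-2239) = 196 - 1*8956 = 196 - 8956 = -8760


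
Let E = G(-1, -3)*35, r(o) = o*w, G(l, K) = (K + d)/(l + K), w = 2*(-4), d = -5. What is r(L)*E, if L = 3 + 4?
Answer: -3920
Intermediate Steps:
w = -8
G(l, K) = (-5 + K)/(K + l) (G(l, K) = (K - 5)/(l + K) = (-5 + K)/(K + l))
L = 7
r(o) = -8*o (r(o) = o*(-8) = -8*o)
E = 70 (E = ((-5 - 3)/(-3 - 1))*35 = (-8/(-4))*35 = -1/4*(-8)*35 = 2*35 = 70)
r(L)*E = -8*7*70 = -56*70 = -3920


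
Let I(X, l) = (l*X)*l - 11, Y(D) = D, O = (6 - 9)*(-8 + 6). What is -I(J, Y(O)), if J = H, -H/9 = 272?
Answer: 88139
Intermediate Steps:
H = -2448 (H = -9*272 = -2448)
J = -2448
O = 6 (O = -3*(-2) = 6)
I(X, l) = -11 + X*l**2 (I(X, l) = (X*l)*l - 11 = X*l**2 - 11 = -11 + X*l**2)
-I(J, Y(O)) = -(-11 - 2448*6**2) = -(-11 - 2448*36) = -(-11 - 88128) = -1*(-88139) = 88139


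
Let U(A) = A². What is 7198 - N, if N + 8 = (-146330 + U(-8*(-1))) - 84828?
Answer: 238300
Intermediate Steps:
N = -231102 (N = -8 + ((-146330 + (-8*(-1))²) - 84828) = -8 + ((-146330 + 8²) - 84828) = -8 + ((-146330 + 64) - 84828) = -8 + (-146266 - 84828) = -8 - 231094 = -231102)
7198 - N = 7198 - 1*(-231102) = 7198 + 231102 = 238300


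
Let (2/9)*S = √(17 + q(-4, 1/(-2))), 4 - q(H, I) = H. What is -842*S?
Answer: -18945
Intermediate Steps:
q(H, I) = 4 - H
S = 45/2 (S = 9*√(17 + (4 - 1*(-4)))/2 = 9*√(17 + (4 + 4))/2 = 9*√(17 + 8)/2 = 9*√25/2 = (9/2)*5 = 45/2 ≈ 22.500)
-842*S = -842*45/2 = -18945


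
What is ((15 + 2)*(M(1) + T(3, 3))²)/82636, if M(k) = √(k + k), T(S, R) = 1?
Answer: 51/82636 + 17*√2/41318 ≈ 0.0011990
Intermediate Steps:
M(k) = √2*√k (M(k) = √(2*k) = √2*√k)
((15 + 2)*(M(1) + T(3, 3))²)/82636 = ((15 + 2)*(√2*√1 + 1)²)/82636 = (17*(√2*1 + 1)²)*(1/82636) = (17*(√2 + 1)²)*(1/82636) = (17*(1 + √2)²)*(1/82636) = 17*(1 + √2)²/82636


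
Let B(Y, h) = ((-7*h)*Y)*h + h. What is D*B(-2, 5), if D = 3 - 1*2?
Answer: 355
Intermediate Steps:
D = 1 (D = 3 - 2 = 1)
B(Y, h) = h - 7*Y*h**2 (B(Y, h) = (-7*Y*h)*h + h = -7*Y*h**2 + h = h - 7*Y*h**2)
D*B(-2, 5) = 1*(5*(1 - 7*(-2)*5)) = 1*(5*(1 + 70)) = 1*(5*71) = 1*355 = 355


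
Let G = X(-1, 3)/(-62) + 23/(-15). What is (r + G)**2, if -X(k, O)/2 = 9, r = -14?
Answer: 50239744/216225 ≈ 232.35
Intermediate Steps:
X(k, O) = -18 (X(k, O) = -2*9 = -18)
G = -578/465 (G = -18/(-62) + 23/(-15) = -18*(-1/62) + 23*(-1/15) = 9/31 - 23/15 = -578/465 ≈ -1.2430)
(r + G)**2 = (-14 - 578/465)**2 = (-7088/465)**2 = 50239744/216225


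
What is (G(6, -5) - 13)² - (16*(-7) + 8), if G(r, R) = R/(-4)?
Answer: 3873/16 ≈ 242.06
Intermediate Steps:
G(r, R) = -R/4 (G(r, R) = R*(-¼) = -R/4)
(G(6, -5) - 13)² - (16*(-7) + 8) = (-¼*(-5) - 13)² - (16*(-7) + 8) = (5/4 - 13)² - (-112 + 8) = (-47/4)² - 1*(-104) = 2209/16 + 104 = 3873/16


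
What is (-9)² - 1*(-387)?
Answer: 468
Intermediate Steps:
(-9)² - 1*(-387) = 81 + 387 = 468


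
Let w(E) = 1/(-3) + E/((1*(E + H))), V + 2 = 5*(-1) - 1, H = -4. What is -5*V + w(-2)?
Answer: 40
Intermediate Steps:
V = -8 (V = -2 + (5*(-1) - 1) = -2 + (-5 - 1) = -2 - 6 = -8)
w(E) = -⅓ + E/(-4 + E) (w(E) = 1/(-3) + E/((1*(E - 4))) = 1*(-⅓) + E/((1*(-4 + E))) = -⅓ + E/(-4 + E))
-5*V + w(-2) = -5*(-8) + 2*(2 - 2)/(3*(-4 - 2)) = 40 + (⅔)*0/(-6) = 40 + (⅔)*(-⅙)*0 = 40 + 0 = 40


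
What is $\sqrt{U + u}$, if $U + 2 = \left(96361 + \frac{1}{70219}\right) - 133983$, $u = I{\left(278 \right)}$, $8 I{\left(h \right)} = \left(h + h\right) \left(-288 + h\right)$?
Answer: $\frac{2 i \sqrt{47234949571835}}{70219} \approx 195.75 i$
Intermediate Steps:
$I{\left(h \right)} = \frac{h \left(-288 + h\right)}{4}$ ($I{\left(h \right)} = \frac{\left(h + h\right) \left(-288 + h\right)}{8} = \frac{2 h \left(-288 + h\right)}{8} = \frac{h \left(-288 + h\right)}{4}$)
$u = -695$ ($u = \frac{1}{4} \cdot 278 \left(-288 + 278\right) = \frac{1}{4} \cdot 278 \left(-10\right) = -695$)
$U = - \frac{2641919655}{70219}$ ($U = -2 - \left(37622 - \frac{1}{70219}\right) = -2 + \left(\left(96361 + \frac{1}{70219}\right) - 133983\right) = -2 + \left(\frac{6766373060}{70219} - 133983\right) = -2 - \frac{2641779217}{70219} = - \frac{2641919655}{70219} \approx -37624.0$)
$\sqrt{U + u} = \sqrt{- \frac{2641919655}{70219} - 695} = \sqrt{- \frac{2690721860}{70219}} = \frac{2 i \sqrt{47234949571835}}{70219}$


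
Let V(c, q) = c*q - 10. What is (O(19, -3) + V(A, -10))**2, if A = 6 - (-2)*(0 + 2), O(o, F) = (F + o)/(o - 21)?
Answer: 13924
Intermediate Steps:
O(o, F) = (F + o)/(-21 + o)
A = 10 (A = 6 - (-2)*2 = 6 - 2*(-2) = 6 + 4 = 10)
V(c, q) = -10 + c*q
(O(19, -3) + V(A, -10))**2 = ((-3 + 19)/(-21 + 19) + (-10 + 10*(-10)))**2 = (16/(-2) + (-10 - 100))**2 = (-1/2*16 - 110)**2 = (-8 - 110)**2 = (-118)**2 = 13924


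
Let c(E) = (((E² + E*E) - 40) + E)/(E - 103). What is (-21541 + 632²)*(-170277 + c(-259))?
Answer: -23343396211971/362 ≈ -6.4485e+10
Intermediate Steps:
c(E) = (-40 + E + 2*E²)/(-103 + E) (c(E) = (((E² + E²) - 40) + E)/(-103 + E) = ((2*E² - 40) + E)/(-103 + E) = ((-40 + 2*E²) + E)/(-103 + E) = (-40 + E + 2*E²)/(-103 + E))
(-21541 + 632²)*(-170277 + c(-259)) = (-21541 + 632²)*(-170277 + (-40 - 259 + 2*(-259)²)/(-103 - 259)) = (-21541 + 399424)*(-170277 + (-40 - 259 + 2*67081)/(-362)) = 377883*(-170277 - (-40 - 259 + 134162)/362) = 377883*(-170277 - 1/362*133863) = 377883*(-170277 - 133863/362) = 377883*(-61774137/362) = -23343396211971/362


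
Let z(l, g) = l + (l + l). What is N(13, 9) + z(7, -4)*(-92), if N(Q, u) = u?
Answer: -1923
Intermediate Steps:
z(l, g) = 3*l (z(l, g) = l + 2*l = 3*l)
N(13, 9) + z(7, -4)*(-92) = 9 + (3*7)*(-92) = 9 + 21*(-92) = 9 - 1932 = -1923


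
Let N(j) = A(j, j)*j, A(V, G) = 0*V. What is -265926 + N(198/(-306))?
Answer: -265926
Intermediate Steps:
A(V, G) = 0
N(j) = 0 (N(j) = 0*j = 0)
-265926 + N(198/(-306)) = -265926 + 0 = -265926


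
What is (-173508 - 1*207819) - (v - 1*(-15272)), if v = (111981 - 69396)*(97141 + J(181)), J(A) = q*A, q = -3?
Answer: -4114022429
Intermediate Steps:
J(A) = -3*A
v = 4113625830 (v = (111981 - 69396)*(97141 - 3*181) = 42585*(97141 - 543) = 42585*96598 = 4113625830)
(-173508 - 1*207819) - (v - 1*(-15272)) = (-173508 - 1*207819) - (4113625830 - 1*(-15272)) = (-173508 - 207819) - (4113625830 + 15272) = -381327 - 1*4113641102 = -381327 - 4113641102 = -4114022429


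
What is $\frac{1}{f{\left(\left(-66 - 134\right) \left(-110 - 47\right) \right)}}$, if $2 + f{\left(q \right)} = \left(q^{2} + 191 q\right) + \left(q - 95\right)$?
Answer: $\frac{1}{991988703} \approx 1.0081 \cdot 10^{-9}$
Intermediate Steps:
$f{\left(q \right)} = -97 + q^{2} + 192 q$ ($f{\left(q \right)} = -2 + \left(\left(q^{2} + 191 q\right) + \left(q - 95\right)\right) = -2 + \left(\left(q^{2} + 191 q\right) + \left(-95 + q\right)\right) = -2 + \left(-95 + q^{2} + 192 q\right) = -97 + q^{2} + 192 q$)
$\frac{1}{f{\left(\left(-66 - 134\right) \left(-110 - 47\right) \right)}} = \frac{1}{-97 + \left(\left(-66 - 134\right) \left(-110 - 47\right)\right)^{2} + 192 \left(-66 - 134\right) \left(-110 - 47\right)} = \frac{1}{-97 + \left(\left(-200\right) \left(-157\right)\right)^{2} + 192 \left(\left(-200\right) \left(-157\right)\right)} = \frac{1}{-97 + 31400^{2} + 192 \cdot 31400} = \frac{1}{-97 + 985960000 + 6028800} = \frac{1}{991988703}$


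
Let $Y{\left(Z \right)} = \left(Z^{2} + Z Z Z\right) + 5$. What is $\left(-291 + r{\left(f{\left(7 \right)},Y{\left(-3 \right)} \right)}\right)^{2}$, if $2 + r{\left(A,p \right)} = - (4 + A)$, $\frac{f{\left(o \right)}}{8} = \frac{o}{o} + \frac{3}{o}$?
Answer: $\frac{4661281}{49} \approx 95128.0$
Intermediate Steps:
$Y{\left(Z \right)} = 5 + Z^{2} + Z^{3}$ ($Y{\left(Z \right)} = \left(Z^{2} + Z^{2} Z\right) + 5 = \left(Z^{2} + Z^{3}\right) + 5 = 5 + Z^{2} + Z^{3}$)
$f{\left(o \right)} = 8 + \frac{24}{o}$ ($f{\left(o \right)} = 8 \left(\frac{o}{o} + \frac{3}{o}\right) = 8 \left(1 + \frac{3}{o}\right) = 8 + \frac{24}{o}$)
$r{\left(A,p \right)} = -6 - A$ ($r{\left(A,p \right)} = -2 - \left(4 + A\right) = -6 - A$)
$\left(-291 + r{\left(f{\left(7 \right)},Y{\left(-3 \right)} \right)}\right)^{2} = \left(-291 - \left(14 + \frac{24}{7}\right)\right)^{2} = \left(-291 - \frac{122}{7}\right)^{2} = \left(- \frac{2159}{7}\right)^{2} = \frac{4661281}{49}$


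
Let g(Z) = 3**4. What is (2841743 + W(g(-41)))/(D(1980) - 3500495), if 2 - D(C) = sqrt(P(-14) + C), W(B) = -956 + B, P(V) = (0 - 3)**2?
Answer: -276234404109/340373645585 + 236739*sqrt(221)/340373645585 ≈ -0.81155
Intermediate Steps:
P(V) = 9 (P(V) = (-3)**2 = 9)
g(Z) = 81
D(C) = 2 - sqrt(9 + C)
(2841743 + W(g(-41)))/(D(1980) - 3500495) = (2841743 + (-956 + 81))/((2 - sqrt(9 + 1980)) - 3500495) = (2841743 - 875)/((2 - sqrt(1989)) - 3500495) = 2840868/((2 - 3*sqrt(221)) - 3500495) = 2840868/(-3500493 - 3*sqrt(221))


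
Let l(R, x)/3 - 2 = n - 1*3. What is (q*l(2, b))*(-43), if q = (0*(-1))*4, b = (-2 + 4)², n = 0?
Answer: 0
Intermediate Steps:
b = 4 (b = 2² = 4)
q = 0 (q = 0*4 = 0)
l(R, x) = -3 (l(R, x) = 6 + 3*(0 - 1*3) = 6 + 3*(0 - 3) = 6 + 3*(-3) = 6 - 9 = -3)
(q*l(2, b))*(-43) = (0*(-3))*(-43) = 0*(-43) = 0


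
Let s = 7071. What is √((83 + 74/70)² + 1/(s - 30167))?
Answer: √1154247345741506/404180 ≈ 84.057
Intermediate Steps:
√((83 + 74/70)² + 1/(s - 30167)) = √((83 + 74/70)² + 1/(7071 - 30167)) = √((83 + 74*(1/70))² + 1/(-23096)) = √((83 + 37/35)² - 1/23096) = √((2942/35)² - 1/23096) = √(8655364/1225 - 1/23096) = √(199904285719/28292600) = √1154247345741506/404180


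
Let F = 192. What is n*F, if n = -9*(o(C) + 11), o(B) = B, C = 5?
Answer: -27648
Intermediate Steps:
n = -144 (n = -9*(5 + 11) = -9*16 = -144)
n*F = -144*192 = -27648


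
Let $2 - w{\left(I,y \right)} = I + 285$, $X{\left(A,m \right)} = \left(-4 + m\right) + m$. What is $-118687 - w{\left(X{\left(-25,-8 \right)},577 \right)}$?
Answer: $-118424$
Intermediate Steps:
$X{\left(A,m \right)} = -4 + 2 m$
$w{\left(I,y \right)} = -283 - I$ ($w{\left(I,y \right)} = 2 - \left(I + 285\right) = 2 - \left(285 + I\right) = -283 - I$)
$-118687 - w{\left(X{\left(-25,-8 \right)},577 \right)} = -118687 - \left(-283 - \left(-4 + 2 \left(-8\right)\right)\right) = -118687 - \left(-283 - \left(-4 - 16\right)\right) = -118687 - \left(-283 - -20\right) = -118687 - \left(-283 + 20\right) = -118687 - -263 = -118687 + 263 = -118424$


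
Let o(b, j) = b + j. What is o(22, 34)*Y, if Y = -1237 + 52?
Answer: -66360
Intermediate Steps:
Y = -1185
o(22, 34)*Y = (22 + 34)*(-1185) = 56*(-1185) = -66360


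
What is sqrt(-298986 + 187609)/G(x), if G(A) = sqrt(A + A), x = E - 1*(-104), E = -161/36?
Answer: 21*I*sqrt(16288318)/3583 ≈ 23.654*I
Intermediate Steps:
E = -161/36 (E = -161*1/36 = -161/36 ≈ -4.4722)
x = 3583/36 (x = -161/36 - 1*(-104) = -161/36 + 104 = 3583/36 ≈ 99.528)
G(A) = sqrt(2)*sqrt(A) (G(A) = sqrt(2*A) = sqrt(2)*sqrt(A))
sqrt(-298986 + 187609)/G(x) = sqrt(-298986 + 187609)/((sqrt(2)*sqrt(3583/36))) = sqrt(-111377)/((sqrt(2)*(sqrt(3583)/6))) = (7*I*sqrt(2273))/((sqrt(7166)/6)) = (7*I*sqrt(2273))*(3*sqrt(7166)/3583) = 21*I*sqrt(16288318)/3583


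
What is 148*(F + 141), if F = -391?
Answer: -37000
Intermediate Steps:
148*(F + 141) = 148*(-391 + 141) = 148*(-250) = -37000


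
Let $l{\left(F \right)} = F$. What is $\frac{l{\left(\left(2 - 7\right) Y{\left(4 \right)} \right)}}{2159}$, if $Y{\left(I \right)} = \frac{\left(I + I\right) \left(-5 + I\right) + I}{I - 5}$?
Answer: $- \frac{20}{2159} \approx -0.0092635$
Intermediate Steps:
$Y{\left(I \right)} = \frac{I + 2 I \left(-5 + I\right)}{-5 + I}$ ($Y{\left(I \right)} = \frac{2 I \left(-5 + I\right) + I}{-5 + I} = \frac{I + 2 I \left(-5 + I\right)}{-5 + I}$)
$\frac{l{\left(\left(2 - 7\right) Y{\left(4 \right)} \right)}}{2159} = \frac{\left(2 - 7\right) \frac{4 \left(-9 + 2 \cdot 4\right)}{-5 + 4}}{2159} = - 5 \frac{4 \left(-9 + 8\right)}{-1} \cdot \frac{1}{2159} = - 5 \cdot 4 \left(-1\right) \left(-1\right) \frac{1}{2159} = \left(-5\right) 4 \cdot \frac{1}{2159} = \left(-20\right) \frac{1}{2159} = - \frac{20}{2159}$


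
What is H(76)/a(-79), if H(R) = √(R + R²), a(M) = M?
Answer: -2*√1463/79 ≈ -0.96833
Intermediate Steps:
H(76)/a(-79) = √(76*(1 + 76))/(-79) = √(76*77)*(-1/79) = √5852*(-1/79) = (2*√1463)*(-1/79) = -2*√1463/79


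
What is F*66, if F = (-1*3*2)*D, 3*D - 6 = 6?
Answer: -1584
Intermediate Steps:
D = 4 (D = 2 + (⅓)*6 = 2 + 2 = 4)
F = -24 (F = (-1*3*2)*4 = -3*2*4 = -6*4 = -24)
F*66 = -24*66 = -1584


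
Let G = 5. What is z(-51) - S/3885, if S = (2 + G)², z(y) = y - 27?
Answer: -43297/555 ≈ -78.013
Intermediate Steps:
z(y) = -27 + y
S = 49 (S = (2 + 5)² = 7² = 49)
z(-51) - S/3885 = (-27 - 51) - 49/3885 = -78 - 49/3885 = -78 - 1*7/555 = -78 - 7/555 = -43297/555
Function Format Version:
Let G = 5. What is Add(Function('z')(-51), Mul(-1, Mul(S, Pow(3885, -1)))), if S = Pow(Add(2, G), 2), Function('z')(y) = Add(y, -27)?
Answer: Rational(-43297, 555) ≈ -78.013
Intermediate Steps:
Function('z')(y) = Add(-27, y)
S = 49 (S = Pow(Add(2, 5), 2) = Pow(7, 2) = 49)
Add(Function('z')(-51), Mul(-1, Mul(S, Pow(3885, -1)))) = Add(Add(-27, -51), Mul(-1, Mul(49, Pow(3885, -1)))) = Add(-78, Mul(-1, Mul(49, Rational(1, 3885)))) = Add(-78, Mul(-1, Rational(7, 555))) = Add(-78, Rational(-7, 555)) = Rational(-43297, 555)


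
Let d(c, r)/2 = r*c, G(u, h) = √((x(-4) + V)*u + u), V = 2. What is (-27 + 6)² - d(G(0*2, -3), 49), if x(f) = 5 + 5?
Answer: 441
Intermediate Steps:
x(f) = 10
G(u, h) = √13*√u (G(u, h) = √((10 + 2)*u + u) = √(12*u + u) = √(13*u) = √13*√u)
d(c, r) = 2*c*r (d(c, r) = 2*(r*c) = 2*(c*r) = 2*c*r)
(-27 + 6)² - d(G(0*2, -3), 49) = (-27 + 6)² - 2*√13*√(0*2)*49 = (-21)² - 2*√13*√0*49 = 441 - 2*√13*0*49 = 441 - 2*0*49 = 441 - 1*0 = 441 + 0 = 441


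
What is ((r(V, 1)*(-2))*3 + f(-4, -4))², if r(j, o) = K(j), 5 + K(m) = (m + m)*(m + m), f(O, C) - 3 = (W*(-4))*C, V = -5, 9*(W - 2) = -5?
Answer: 23961025/81 ≈ 2.9582e+5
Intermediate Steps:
W = 13/9 (W = 2 + (⅑)*(-5) = 2 - 5/9 = 13/9 ≈ 1.4444)
f(O, C) = 3 - 52*C/9 (f(O, C) = 3 + ((13/9)*(-4))*C = 3 - 52*C/9)
K(m) = -5 + 4*m² (K(m) = -5 + (m + m)*(m + m) = -5 + (2*m)*(2*m) = -5 + 4*m²)
r(j, o) = -5 + 4*j²
((r(V, 1)*(-2))*3 + f(-4, -4))² = (((-5 + 4*(-5)²)*(-2))*3 + (3 - 52/9*(-4)))² = (((-5 + 4*25)*(-2))*3 + (3 + 208/9))² = (((-5 + 100)*(-2))*3 + 235/9)² = ((95*(-2))*3 + 235/9)² = (-190*3 + 235/9)² = (-570 + 235/9)² = (-4895/9)² = 23961025/81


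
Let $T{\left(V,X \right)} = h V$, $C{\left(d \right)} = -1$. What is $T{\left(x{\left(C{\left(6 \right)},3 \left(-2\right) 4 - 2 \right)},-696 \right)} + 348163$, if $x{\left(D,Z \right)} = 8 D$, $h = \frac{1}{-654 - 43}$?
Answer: $\frac{242669619}{697} \approx 3.4816 \cdot 10^{5}$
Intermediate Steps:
$h = - \frac{1}{697}$ ($h = \frac{1}{-697} = - \frac{1}{697} \approx -0.0014347$)
$T{\left(V,X \right)} = - \frac{V}{697}$
$T{\left(x{\left(C{\left(6 \right)},3 \left(-2\right) 4 - 2 \right)},-696 \right)} + 348163 = - \frac{8 \left(-1\right)}{697} + 348163 = \left(- \frac{1}{697}\right) \left(-8\right) + 348163 = \frac{8}{697} + 348163 = \frac{242669619}{697}$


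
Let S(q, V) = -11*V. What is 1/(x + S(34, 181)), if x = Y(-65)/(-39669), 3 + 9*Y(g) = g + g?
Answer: -51003/101546954 ≈ -0.00050226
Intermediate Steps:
Y(g) = -1/3 + 2*g/9 (Y(g) = -1/3 + (g + g)/9 = -1/3 + (2*g)/9 = -1/3 + 2*g/9)
x = 19/51003 (x = (-1/3 + (2/9)*(-65))/(-39669) = (-1/3 - 130/9)*(-1/39669) = -133/9*(-1/39669) = 19/51003 ≈ 0.00037253)
1/(x + S(34, 181)) = 1/(19/51003 - 11*181) = 1/(19/51003 - 1991) = 1/(-101546954/51003) = -51003/101546954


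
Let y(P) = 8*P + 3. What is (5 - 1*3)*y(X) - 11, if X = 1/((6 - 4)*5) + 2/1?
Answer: 143/5 ≈ 28.600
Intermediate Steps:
X = 21/10 (X = (⅕)/2 + 2*1 = (½)*(⅕) + 2 = ⅒ + 2 = 21/10 ≈ 2.1000)
y(P) = 3 + 8*P
(5 - 1*3)*y(X) - 11 = (5 - 1*3)*(3 + 8*(21/10)) - 11 = (5 - 3)*(3 + 84/5) - 11 = 2*(99/5) - 11 = 198/5 - 11 = 143/5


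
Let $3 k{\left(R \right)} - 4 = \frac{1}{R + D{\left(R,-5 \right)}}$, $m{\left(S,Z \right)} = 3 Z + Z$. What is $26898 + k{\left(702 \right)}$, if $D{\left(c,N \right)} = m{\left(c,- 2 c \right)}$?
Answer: $\frac{396549971}{14742} \approx 26899.0$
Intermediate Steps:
$m{\left(S,Z \right)} = 4 Z$
$D{\left(c,N \right)} = - 8 c$ ($D{\left(c,N \right)} = 4 \left(- 2 c\right) = - 8 c$)
$k{\left(R \right)} = \frac{4}{3} - \frac{1}{21 R}$ ($k{\left(R \right)} = \frac{4}{3} + \frac{1}{3 \left(R - 8 R\right)} = \frac{4}{3} + \frac{1}{3 \left(- 7 R\right)} = \frac{4}{3} + \frac{\left(- \frac{1}{7}\right) \frac{1}{R}}{3} = \frac{4}{3} - \frac{1}{21 R}$)
$26898 + k{\left(702 \right)} = 26898 + \frac{-1 + 28 \cdot 702}{21 \cdot 702} = 26898 + \frac{1}{21} \cdot \frac{1}{702} \left(-1 + 19656\right) = 26898 + \frac{1}{21} \cdot \frac{1}{702} \cdot 19655 = 26898 + \frac{19655}{14742} = \frac{396549971}{14742}$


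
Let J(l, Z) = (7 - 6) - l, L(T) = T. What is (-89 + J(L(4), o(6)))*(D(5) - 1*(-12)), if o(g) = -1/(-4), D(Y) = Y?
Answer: -1564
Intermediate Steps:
o(g) = ¼ (o(g) = -1*(-¼) = ¼)
J(l, Z) = 1 - l
(-89 + J(L(4), o(6)))*(D(5) - 1*(-12)) = (-89 + (1 - 1*4))*(5 - 1*(-12)) = (-89 + (1 - 4))*(5 + 12) = (-89 - 3)*17 = -92*17 = -1564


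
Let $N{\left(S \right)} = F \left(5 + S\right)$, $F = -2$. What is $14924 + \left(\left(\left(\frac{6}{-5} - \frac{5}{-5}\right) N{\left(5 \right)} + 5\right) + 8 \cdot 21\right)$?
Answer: $15101$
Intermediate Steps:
$N{\left(S \right)} = -10 - 2 S$ ($N{\left(S \right)} = - 2 \left(5 + S\right) = -10 - 2 S$)
$14924 + \left(\left(\left(\frac{6}{-5} - \frac{5}{-5}\right) N{\left(5 \right)} + 5\right) + 8 \cdot 21\right) = 14924 + \left(\left(\left(\frac{6}{-5} - \frac{5}{-5}\right) \left(-10 - 10\right) + 5\right) + 8 \cdot 21\right) = 14924 + \left(\left(\left(6 \left(- \frac{1}{5}\right) - -1\right) \left(-10 - 10\right) + 5\right) + 168\right) = 14924 + \left(\left(\left(- \frac{6}{5} + 1\right) \left(-20\right) + 5\right) + 168\right) = 14924 + \left(\left(\left(- \frac{1}{5}\right) \left(-20\right) + 5\right) + 168\right) = 14924 + \left(\left(4 + 5\right) + 168\right) = 14924 + \left(9 + 168\right) = 14924 + 177 = 15101$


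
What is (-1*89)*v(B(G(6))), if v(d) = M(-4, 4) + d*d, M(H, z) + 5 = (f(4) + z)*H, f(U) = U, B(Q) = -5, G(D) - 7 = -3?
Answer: 1068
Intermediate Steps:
G(D) = 4 (G(D) = 7 - 3 = 4)
M(H, z) = -5 + H*(4 + z) (M(H, z) = -5 + (4 + z)*H = -5 + H*(4 + z))
v(d) = -37 + d² (v(d) = (-5 + 4*(-4) - 4*4) + d*d = (-5 - 16 - 16) + d² = -37 + d²)
(-1*89)*v(B(G(6))) = (-1*89)*(-37 + (-5)²) = -89*(-37 + 25) = -89*(-12) = 1068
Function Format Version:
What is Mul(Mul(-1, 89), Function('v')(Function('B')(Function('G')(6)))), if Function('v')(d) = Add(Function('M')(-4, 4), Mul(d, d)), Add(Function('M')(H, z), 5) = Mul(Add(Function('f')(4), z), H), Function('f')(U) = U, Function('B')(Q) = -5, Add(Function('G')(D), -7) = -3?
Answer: 1068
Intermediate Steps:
Function('G')(D) = 4 (Function('G')(D) = Add(7, -3) = 4)
Function('M')(H, z) = Add(-5, Mul(H, Add(4, z))) (Function('M')(H, z) = Add(-5, Mul(Add(4, z), H)) = Add(-5, Mul(H, Add(4, z))))
Function('v')(d) = Add(-37, Pow(d, 2)) (Function('v')(d) = Add(Add(-5, Mul(4, -4), Mul(-4, 4)), Mul(d, d)) = Add(Add(-5, -16, -16), Pow(d, 2)) = Add(-37, Pow(d, 2)))
Mul(Mul(-1, 89), Function('v')(Function('B')(Function('G')(6)))) = Mul(Mul(-1, 89), Add(-37, Pow(-5, 2))) = Mul(-89, Add(-37, 25)) = Mul(-89, -12) = 1068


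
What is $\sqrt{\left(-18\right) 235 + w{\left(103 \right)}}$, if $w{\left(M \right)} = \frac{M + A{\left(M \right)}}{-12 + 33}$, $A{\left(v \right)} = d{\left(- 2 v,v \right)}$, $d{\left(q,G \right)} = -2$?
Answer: $\frac{i \sqrt{1863309}}{21} \approx 65.001 i$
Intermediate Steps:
$A{\left(v \right)} = -2$
$w{\left(M \right)} = - \frac{2}{21} + \frac{M}{21}$ ($w{\left(M \right)} = \frac{M - 2}{-12 + 33} = \frac{-2 + M}{21} = \left(-2 + M\right) \frac{1}{21} = - \frac{2}{21} + \frac{M}{21}$)
$\sqrt{\left(-18\right) 235 + w{\left(103 \right)}} = \sqrt{\left(-18\right) 235 + \left(- \frac{2}{21} + \frac{1}{21} \cdot 103\right)} = \sqrt{-4230 + \left(- \frac{2}{21} + \frac{103}{21}\right)} = \sqrt{-4230 + \frac{101}{21}} = \sqrt{- \frac{88729}{21}} = \frac{i \sqrt{1863309}}{21}$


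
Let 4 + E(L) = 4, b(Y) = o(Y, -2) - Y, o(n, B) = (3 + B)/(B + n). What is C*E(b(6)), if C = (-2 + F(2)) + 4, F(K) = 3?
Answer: 0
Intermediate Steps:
o(n, B) = (3 + B)/(B + n)
b(Y) = 1/(-2 + Y) - Y (b(Y) = (3 - 2)/(-2 + Y) - Y = 1/(-2 + Y) - Y)
E(L) = 0 (E(L) = -4 + 4 = 0)
C = 5 (C = (-2 + 3) + 4 = 1 + 4 = 5)
C*E(b(6)) = 5*0 = 0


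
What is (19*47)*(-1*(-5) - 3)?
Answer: 1786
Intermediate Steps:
(19*47)*(-1*(-5) - 3) = 893*(5 - 3) = 893*2 = 1786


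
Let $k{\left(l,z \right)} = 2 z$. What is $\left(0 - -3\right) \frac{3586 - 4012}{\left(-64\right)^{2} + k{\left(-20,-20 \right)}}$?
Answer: $- \frac{213}{676} \approx -0.31509$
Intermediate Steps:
$\left(0 - -3\right) \frac{3586 - 4012}{\left(-64\right)^{2} + k{\left(-20,-20 \right)}} = \left(0 - -3\right) \frac{3586 - 4012}{\left(-64\right)^{2} + 2 \left(-20\right)} = \left(0 + 3\right) \left(- \frac{426}{4096 - 40}\right) = 3 \left(- \frac{426}{4056}\right) = 3 \left(\left(-426\right) \frac{1}{4056}\right) = 3 \left(- \frac{71}{676}\right) = - \frac{213}{676}$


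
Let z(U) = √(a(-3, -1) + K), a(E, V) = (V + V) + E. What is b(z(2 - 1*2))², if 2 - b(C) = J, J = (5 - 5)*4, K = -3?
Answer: 4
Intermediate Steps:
a(E, V) = E + 2*V (a(E, V) = 2*V + E = E + 2*V)
J = 0 (J = 0*4 = 0)
z(U) = 2*I*√2 (z(U) = √((-3 + 2*(-1)) - 3) = √((-3 - 2) - 3) = √(-5 - 3) = √(-8) = 2*I*√2)
b(C) = 2 (b(C) = 2 - 1*0 = 2 + 0 = 2)
b(z(2 - 1*2))² = 2² = 4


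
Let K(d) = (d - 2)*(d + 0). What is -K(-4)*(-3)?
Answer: 72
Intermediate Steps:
K(d) = d*(-2 + d) (K(d) = (-2 + d)*d = d*(-2 + d))
-K(-4)*(-3) = -(-4)*(-2 - 4)*(-3) = -(-4)*(-6)*(-3) = -1*24*(-3) = -24*(-3) = 72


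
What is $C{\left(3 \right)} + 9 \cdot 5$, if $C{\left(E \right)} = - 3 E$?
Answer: $36$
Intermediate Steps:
$C{\left(3 \right)} + 9 \cdot 5 = \left(-3\right) 3 + 9 \cdot 5 = -9 + 45 = 36$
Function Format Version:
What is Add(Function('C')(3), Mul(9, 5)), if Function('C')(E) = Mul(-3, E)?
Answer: 36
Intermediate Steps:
Add(Function('C')(3), Mul(9, 5)) = Add(Mul(-3, 3), Mul(9, 5)) = Add(-9, 45) = 36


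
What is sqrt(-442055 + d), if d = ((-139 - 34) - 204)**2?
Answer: I*sqrt(299926) ≈ 547.66*I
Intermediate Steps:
d = 142129 (d = (-173 - 204)**2 = (-377)**2 = 142129)
sqrt(-442055 + d) = sqrt(-442055 + 142129) = sqrt(-299926) = I*sqrt(299926)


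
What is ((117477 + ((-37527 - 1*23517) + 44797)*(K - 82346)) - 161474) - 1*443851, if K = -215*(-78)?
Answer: 1064925424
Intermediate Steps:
K = 16770
((117477 + ((-37527 - 1*23517) + 44797)*(K - 82346)) - 161474) - 1*443851 = ((117477 + ((-37527 - 1*23517) + 44797)*(16770 - 82346)) - 161474) - 1*443851 = ((117477 + ((-37527 - 23517) + 44797)*(-65576)) - 161474) - 443851 = ((117477 + (-61044 + 44797)*(-65576)) - 161474) - 443851 = ((117477 - 16247*(-65576)) - 161474) - 443851 = ((117477 + 1065413272) - 161474) - 443851 = (1065530749 - 161474) - 443851 = 1065369275 - 443851 = 1064925424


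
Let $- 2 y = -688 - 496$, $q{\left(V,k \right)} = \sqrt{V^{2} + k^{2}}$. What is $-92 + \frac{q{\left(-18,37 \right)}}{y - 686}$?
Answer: $-92 - \frac{\sqrt{1693}}{94} \approx -92.438$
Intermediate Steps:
$y = 592$ ($y = - \frac{-688 - 496}{2} = \left(- \frac{1}{2}\right) \left(-1184\right) = 592$)
$-92 + \frac{q{\left(-18,37 \right)}}{y - 686} = -92 + \frac{\sqrt{\left(-18\right)^{2} + 37^{2}}}{592 - 686} = -92 + \frac{\sqrt{324 + 1369}}{-94} = -92 + \sqrt{1693} \left(- \frac{1}{94}\right) = -92 - \frac{\sqrt{1693}}{94}$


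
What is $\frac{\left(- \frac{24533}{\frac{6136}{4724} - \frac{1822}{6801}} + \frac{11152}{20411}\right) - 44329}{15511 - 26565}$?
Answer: $\frac{11514465320897587}{1868374839600688} \approx 6.1628$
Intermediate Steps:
$\frac{\left(- \frac{24533}{\frac{6136}{4724} - \frac{1822}{6801}} + \frac{11152}{20411}\right) - 44329}{15511 - 26565} = \frac{\left(- \frac{24533}{6136 \cdot \frac{1}{4724} - \frac{1822}{6801}} + 11152 \cdot \frac{1}{20411}\right) - 44329}{-11054} = \left(\left(- \frac{24533}{\frac{1534}{1181} - \frac{1822}{6801}} + \frac{11152}{20411}\right) - 44329\right) \left(- \frac{1}{11054}\right) = \left(\left(- \frac{24533}{\frac{8280952}{8031981}} + \frac{11152}{20411}\right) - 44329\right) \left(- \frac{1}{11054}\right) = \left(\left(\left(-24533\right) \frac{8031981}{8280952} + \frac{11152}{20411}\right) - 44329\right) \left(- \frac{1}{11054}\right) = \left(\left(- \frac{197048589873}{8280952} + \frac{11152}{20411}\right) - 44329\right) \left(- \frac{1}{11054}\right) = \left(- \frac{4021866418721099}{169022511272} - 44329\right) \left(- \frac{1}{11054}\right) = \left(- \frac{11514465320897587}{169022511272}\right) \left(- \frac{1}{11054}\right) = \frac{11514465320897587}{1868374839600688}$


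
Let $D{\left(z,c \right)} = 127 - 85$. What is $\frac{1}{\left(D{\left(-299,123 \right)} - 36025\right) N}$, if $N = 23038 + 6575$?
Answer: $- \frac{1}{1065564579} \approx -9.3847 \cdot 10^{-10}$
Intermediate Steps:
$N = 29613$
$D{\left(z,c \right)} = 42$
$\frac{1}{\left(D{\left(-299,123 \right)} - 36025\right) N} = \frac{1}{\left(42 - 36025\right) 29613} = \frac{1}{-35983} \cdot \frac{1}{29613} = \left(- \frac{1}{35983}\right) \frac{1}{29613} = - \frac{1}{1065564579}$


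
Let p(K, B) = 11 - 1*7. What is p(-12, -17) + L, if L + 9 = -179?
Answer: -184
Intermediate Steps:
L = -188 (L = -9 - 179 = -188)
p(K, B) = 4 (p(K, B) = 11 - 7 = 4)
p(-12, -17) + L = 4 - 188 = -184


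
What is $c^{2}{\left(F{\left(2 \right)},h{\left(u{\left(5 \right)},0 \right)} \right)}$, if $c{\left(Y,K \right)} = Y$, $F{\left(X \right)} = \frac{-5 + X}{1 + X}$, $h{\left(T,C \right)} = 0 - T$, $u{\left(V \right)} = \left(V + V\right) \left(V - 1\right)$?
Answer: $1$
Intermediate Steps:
$u{\left(V \right)} = 2 V \left(-1 + V\right)$
$h{\left(T,C \right)} = - T$
$F{\left(X \right)} = \frac{-5 + X}{1 + X}$
$c^{2}{\left(F{\left(2 \right)},h{\left(u{\left(5 \right)},0 \right)} \right)} = \left(\frac{-5 + 2}{1 + 2}\right)^{2} = \left(\frac{1}{3} \left(-3\right)\right)^{2} = \left(-1\right)^{2} = 1$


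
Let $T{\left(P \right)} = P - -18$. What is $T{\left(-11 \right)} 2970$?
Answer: $20790$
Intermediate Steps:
$T{\left(P \right)} = 18 + P$ ($T{\left(P \right)} = P + 18 = 18 + P$)
$T{\left(-11 \right)} 2970 = \left(18 - 11\right) 2970 = 7 \cdot 2970 = 20790$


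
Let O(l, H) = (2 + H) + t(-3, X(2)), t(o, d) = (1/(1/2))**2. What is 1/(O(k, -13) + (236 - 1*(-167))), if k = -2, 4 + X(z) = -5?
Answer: 1/396 ≈ 0.0025253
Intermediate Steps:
X(z) = -9 (X(z) = -4 - 5 = -9)
t(o, d) = 4 (t(o, d) = (1/(1/2))**2 = 2**2 = 4)
O(l, H) = 6 + H (O(l, H) = (2 + H) + 4 = 6 + H)
1/(O(k, -13) + (236 - 1*(-167))) = 1/((6 - 13) + (236 - 1*(-167))) = 1/(-7 + (236 + 167)) = 1/(-7 + 403) = 1/396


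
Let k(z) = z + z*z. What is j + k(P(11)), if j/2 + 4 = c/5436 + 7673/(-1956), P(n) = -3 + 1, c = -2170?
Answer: -6487783/443034 ≈ -14.644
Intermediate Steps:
P(n) = -2
k(z) = z + z²
j = -7373851/443034 (j = -8 + 2*(-2170/5436 + 7673/(-1956)) = -8 + 2*(-2170*1/5436 + 7673*(-1/1956)) = -8 + 2*(-1085/2718 - 7673/1956) = -8 + 2*(-3829579/886068) = -8 - 3829579/443034 = -7373851/443034 ≈ -16.644)
j + k(P(11)) = -7373851/443034 - 2*(1 - 2) = -7373851/443034 - 2*(-1) = -7373851/443034 + 2 = -6487783/443034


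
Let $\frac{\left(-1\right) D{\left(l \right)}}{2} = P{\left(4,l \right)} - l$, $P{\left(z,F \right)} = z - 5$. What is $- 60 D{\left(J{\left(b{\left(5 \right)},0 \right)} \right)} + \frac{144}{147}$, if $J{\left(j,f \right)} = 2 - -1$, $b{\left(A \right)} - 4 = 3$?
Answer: $- \frac{23472}{49} \approx -479.02$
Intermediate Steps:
$b{\left(A \right)} = 7$ ($b{\left(A \right)} = 4 + 3 = 7$)
$P{\left(z,F \right)} = -5 + z$ ($P{\left(z,F \right)} = z - 5 = -5 + z$)
$J{\left(j,f \right)} = 3$ ($J{\left(j,f \right)} = 2 + 1 = 3$)
$D{\left(l \right)} = 2 + 2 l$ ($D{\left(l \right)} = - 2 \left(\left(-5 + 4\right) - l\right) = - 2 \left(-1 - l\right) = 2 + 2 l$)
$- 60 D{\left(J{\left(b{\left(5 \right)},0 \right)} \right)} + \frac{144}{147} = - 60 \left(2 + 2 \cdot 3\right) + \frac{144}{147} = - 60 \left(2 + 6\right) + 144 \cdot \frac{1}{147} = \left(-60\right) 8 + \frac{48}{49} = -480 + \frac{48}{49} = - \frac{23472}{49}$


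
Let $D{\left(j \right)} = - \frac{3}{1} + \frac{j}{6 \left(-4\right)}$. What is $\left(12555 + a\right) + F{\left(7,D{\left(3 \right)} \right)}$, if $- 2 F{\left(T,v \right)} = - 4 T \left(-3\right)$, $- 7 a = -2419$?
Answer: $\frac{90010}{7} \approx 12859.0$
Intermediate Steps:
$a = \frac{2419}{7}$ ($a = \left(- \frac{1}{7}\right) \left(-2419\right) = \frac{2419}{7} \approx 345.57$)
$D{\left(j \right)} = -3 - \frac{j}{24}$ ($D{\left(j \right)} = \left(-3\right) 1 + \frac{j}{-24} = -3 + j \left(- \frac{1}{24}\right) = -3 - \frac{j}{24}$)
$F{\left(T,v \right)} = - 6 T$ ($F{\left(T,v \right)} = - \frac{- 4 T \left(-3\right)}{2} = - \frac{12 T}{2} = - 6 T$)
$\left(12555 + a\right) + F{\left(7,D{\left(3 \right)} \right)} = \left(12555 + \frac{2419}{7}\right) - 42 = \frac{90304}{7} - 42 = \frac{90010}{7}$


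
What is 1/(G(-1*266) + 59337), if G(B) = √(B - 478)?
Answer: 19779/1173626771 - 2*I*√186/3520880313 ≈ 1.6853e-5 - 7.747e-9*I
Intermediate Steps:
G(B) = √(-478 + B)
1/(G(-1*266) + 59337) = 1/(√(-478 - 1*266) + 59337) = 1/(√(-478 - 266) + 59337) = 1/(√(-744) + 59337) = 1/(2*I*√186 + 59337) = 1/(59337 + 2*I*√186)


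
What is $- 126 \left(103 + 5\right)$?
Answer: $-13608$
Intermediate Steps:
$- 126 \left(103 + 5\right) = \left(-126\right) 108 = -13608$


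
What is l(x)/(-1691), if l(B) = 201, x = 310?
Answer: -201/1691 ≈ -0.11886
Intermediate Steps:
l(x)/(-1691) = 201/(-1691) = 201*(-1/1691) = -201/1691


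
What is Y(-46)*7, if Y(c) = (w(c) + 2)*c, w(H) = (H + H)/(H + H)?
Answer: -966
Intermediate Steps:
w(H) = 1 (w(H) = (2*H)/((2*H)) = (2*H)*(1/(2*H)) = 1)
Y(c) = 3*c (Y(c) = (1 + 2)*c = 3*c)
Y(-46)*7 = (3*(-46))*7 = -138*7 = -966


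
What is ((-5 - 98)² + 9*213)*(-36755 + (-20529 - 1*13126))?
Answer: -881955660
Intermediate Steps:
((-5 - 98)² + 9*213)*(-36755 + (-20529 - 1*13126)) = ((-103)² + 1917)*(-36755 + (-20529 - 13126)) = (10609 + 1917)*(-36755 - 33655) = 12526*(-70410) = -881955660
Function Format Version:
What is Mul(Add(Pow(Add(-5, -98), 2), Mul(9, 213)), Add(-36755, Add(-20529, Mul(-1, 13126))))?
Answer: -881955660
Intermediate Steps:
Mul(Add(Pow(Add(-5, -98), 2), Mul(9, 213)), Add(-36755, Add(-20529, Mul(-1, 13126)))) = Mul(Add(Pow(-103, 2), 1917), Add(-36755, Add(-20529, -13126))) = Mul(Add(10609, 1917), Add(-36755, -33655)) = Mul(12526, -70410) = -881955660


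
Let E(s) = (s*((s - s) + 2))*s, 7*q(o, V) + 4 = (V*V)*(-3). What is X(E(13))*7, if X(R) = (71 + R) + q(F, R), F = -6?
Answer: -339873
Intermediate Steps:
q(o, V) = -4/7 - 3*V²/7 (q(o, V) = -4/7 + ((V*V)*(-3))/7 = -4/7 + (V²*(-3))/7 = -4/7 + (-3*V²)/7 = -4/7 - 3*V²/7)
E(s) = 2*s² (E(s) = (s*(0 + 2))*s = (s*2)*s = (2*s)*s = 2*s²)
X(R) = 493/7 + R - 3*R²/7 (X(R) = (71 + R) + (-4/7 - 3*R²/7) = 493/7 + R - 3*R²/7)
X(E(13))*7 = (493/7 + 2*13² - 3*(2*13²)²/7)*7 = (493/7 + 2*169 - 3*(2*169)²/7)*7 = (493/7 + 338 - 3/7*338²)*7 = (493/7 + 338 - 3/7*114244)*7 = (493/7 + 338 - 342732/7)*7 = -339873/7*7 = -339873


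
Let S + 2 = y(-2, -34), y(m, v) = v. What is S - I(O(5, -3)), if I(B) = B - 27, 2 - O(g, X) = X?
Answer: -14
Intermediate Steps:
O(g, X) = 2 - X
I(B) = -27 + B
S = -36 (S = -2 - 34 = -36)
S - I(O(5, -3)) = -36 - (-27 + (2 - 1*(-3))) = -36 - (-27 + (2 + 3)) = -36 - (-27 + 5) = -36 - 1*(-22) = -36 + 22 = -14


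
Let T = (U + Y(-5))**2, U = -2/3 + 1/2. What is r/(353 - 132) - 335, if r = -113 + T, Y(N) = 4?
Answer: -2668799/7956 ≈ -335.44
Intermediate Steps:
U = -1/6 (U = -2*1/3 + 1*(1/2) = -2/3 + 1/2 = -1/6 ≈ -0.16667)
T = 529/36 (T = (-1/6 + 4)**2 = (23/6)**2 = 529/36 ≈ 14.694)
r = -3539/36 (r = -113 + 529/36 = -3539/36 ≈ -98.306)
r/(353 - 132) - 335 = -3539/(36*(353 - 132)) - 335 = -3539/36/221 - 335 = -3539/36*1/221 - 335 = -3539/7956 - 335 = -2668799/7956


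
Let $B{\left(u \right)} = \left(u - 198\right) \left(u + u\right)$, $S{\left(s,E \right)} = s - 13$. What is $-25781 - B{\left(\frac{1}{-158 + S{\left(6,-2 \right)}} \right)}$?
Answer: $- \frac{701953067}{27225} \approx -25783.0$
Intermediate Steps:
$S{\left(s,E \right)} = -13 + s$
$B{\left(u \right)} = 2 u \left(-198 + u\right)$ ($B{\left(u \right)} = \left(-198 + u\right) 2 u = 2 u \left(-198 + u\right)$)
$-25781 - B{\left(\frac{1}{-158 + S{\left(6,-2 \right)}} \right)} = -25781 - \frac{2 \left(-198 + \frac{1}{-158 + \left(-13 + 6\right)}\right)}{-158 + \left(-13 + 6\right)} = -25781 - \frac{2 \left(-198 + \frac{1}{-158 - 7}\right)}{-158 - 7} = -25781 - \frac{2 \left(-198 + \frac{1}{-165}\right)}{-165} = -25781 - 2 \left(- \frac{1}{165}\right) \left(-198 - \frac{1}{165}\right) = -25781 - 2 \left(- \frac{1}{165}\right) \left(- \frac{32671}{165}\right) = -25781 - \frac{65342}{27225} = - \frac{701953067}{27225}$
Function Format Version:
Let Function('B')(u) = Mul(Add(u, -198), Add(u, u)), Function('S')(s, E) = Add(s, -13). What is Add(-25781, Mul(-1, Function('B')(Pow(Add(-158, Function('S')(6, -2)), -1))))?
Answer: Rational(-701953067, 27225) ≈ -25783.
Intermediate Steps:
Function('S')(s, E) = Add(-13, s)
Function('B')(u) = Mul(2, u, Add(-198, u)) (Function('B')(u) = Mul(Add(-198, u), Mul(2, u)) = Mul(2, u, Add(-198, u)))
Add(-25781, Mul(-1, Function('B')(Pow(Add(-158, Function('S')(6, -2)), -1)))) = Add(-25781, Mul(-1, Mul(2, Pow(Add(-158, Add(-13, 6)), -1), Add(-198, Pow(Add(-158, Add(-13, 6)), -1))))) = Add(-25781, Mul(-1, Mul(2, Pow(Add(-158, -7), -1), Add(-198, Pow(Add(-158, -7), -1))))) = Add(-25781, Mul(-1, Mul(2, Pow(-165, -1), Add(-198, Pow(-165, -1))))) = Add(-25781, Mul(-1, Mul(2, Rational(-1, 165), Add(-198, Rational(-1, 165))))) = Add(-25781, Mul(-1, Mul(2, Rational(-1, 165), Rational(-32671, 165)))) = Add(-25781, Mul(-1, Rational(65342, 27225))) = Add(-25781, Rational(-65342, 27225)) = Rational(-701953067, 27225)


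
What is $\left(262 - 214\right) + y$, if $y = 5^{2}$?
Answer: $73$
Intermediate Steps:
$y = 25$
$\left(262 - 214\right) + y = \left(262 - 214\right) + 25 = 48 + 25 = 73$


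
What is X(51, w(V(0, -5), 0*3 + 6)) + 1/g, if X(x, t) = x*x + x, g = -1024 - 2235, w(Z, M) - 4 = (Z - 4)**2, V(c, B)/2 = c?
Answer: 8642867/3259 ≈ 2652.0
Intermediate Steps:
V(c, B) = 2*c
w(Z, M) = 4 + (-4 + Z)**2 (w(Z, M) = 4 + (Z - 4)**2 = 4 + (-4 + Z)**2)
g = -3259
X(x, t) = x + x**2 (X(x, t) = x**2 + x = x + x**2)
X(51, w(V(0, -5), 0*3 + 6)) + 1/g = 51*(1 + 51) + 1/(-3259) = 51*52 - 1/3259 = 2652 - 1/3259 = 8642867/3259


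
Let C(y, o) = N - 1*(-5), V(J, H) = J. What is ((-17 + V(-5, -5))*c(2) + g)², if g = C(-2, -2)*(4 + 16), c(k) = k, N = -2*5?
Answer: 20736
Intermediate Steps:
N = -10
C(y, o) = -5 (C(y, o) = -10 - 1*(-5) = -10 + 5 = -5)
g = -100 (g = -5*(4 + 16) = -5*20 = -100)
((-17 + V(-5, -5))*c(2) + g)² = ((-17 - 5)*2 - 100)² = (-22*2 - 100)² = (-44 - 100)² = (-144)² = 20736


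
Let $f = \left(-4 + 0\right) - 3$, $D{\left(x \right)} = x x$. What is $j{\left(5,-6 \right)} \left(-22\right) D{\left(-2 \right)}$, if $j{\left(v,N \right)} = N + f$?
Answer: $1144$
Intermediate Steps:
$D{\left(x \right)} = x^{2}$
$f = -7$ ($f = -4 - 3 = -7$)
$j{\left(v,N \right)} = -7 + N$ ($j{\left(v,N \right)} = N - 7 = -7 + N$)
$j{\left(5,-6 \right)} \left(-22\right) D{\left(-2 \right)} = \left(-7 - 6\right) \left(-22\right) \left(-2\right)^{2} = \left(-13\right) \left(-22\right) 4 = 286 \cdot 4 = 1144$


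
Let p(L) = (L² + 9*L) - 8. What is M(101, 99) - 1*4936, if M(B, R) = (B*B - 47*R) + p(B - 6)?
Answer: 10484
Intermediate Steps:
p(L) = -8 + L² + 9*L
M(B, R) = -62 + B² + (-6 + B)² - 47*R + 9*B (M(B, R) = (B*B - 47*R) + (-8 + (B - 6)² + 9*(B - 6)) = (B² - 47*R) + (-8 + (-6 + B)² + 9*(-6 + B)) = (B² - 47*R) + (-8 + (-6 + B)² + (-54 + 9*B)) = (B² - 47*R) + (-62 + (-6 + B)² + 9*B) = -62 + B² + (-6 + B)² - 47*R + 9*B)
M(101, 99) - 1*4936 = (-26 - 47*99 - 3*101 + 2*101²) - 1*4936 = (-26 - 4653 - 303 + 2*10201) - 4936 = (-26 - 4653 - 303 + 20402) - 4936 = 15420 - 4936 = 10484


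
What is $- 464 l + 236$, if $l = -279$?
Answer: $129692$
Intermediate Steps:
$- 464 l + 236 = \left(-464\right) \left(-279\right) + 236 = 129456 + 236 = 129692$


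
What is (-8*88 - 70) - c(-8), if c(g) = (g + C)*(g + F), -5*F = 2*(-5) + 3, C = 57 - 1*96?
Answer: -5421/5 ≈ -1084.2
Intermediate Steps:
C = -39 (C = 57 - 96 = -39)
F = 7/5 (F = -(2*(-5) + 3)/5 = -(-10 + 3)/5 = -⅕*(-7) = 7/5 ≈ 1.4000)
c(g) = (-39 + g)*(7/5 + g) (c(g) = (g - 39)*(g + 7/5) = (-39 + g)*(7/5 + g))
(-8*88 - 70) - c(-8) = (-8*88 - 70) - (-273/5 + (-8)² - 188/5*(-8)) = (-704 - 70) - (-273/5 + 64 + 1504/5) = -774 - 1*1551/5 = -774 - 1551/5 = -5421/5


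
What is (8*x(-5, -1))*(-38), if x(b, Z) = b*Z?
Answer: -1520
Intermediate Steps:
x(b, Z) = Z*b
(8*x(-5, -1))*(-38) = (8*(-1*(-5)))*(-38) = (8*5)*(-38) = 40*(-38) = -1520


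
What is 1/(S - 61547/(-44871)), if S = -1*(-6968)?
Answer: 44871/312722675 ≈ 0.00014348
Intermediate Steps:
S = 6968
1/(S - 61547/(-44871)) = 1/(6968 - 61547/(-44871)) = 1/(6968 - 61547*(-1/44871)) = 1/(6968 + 61547/44871) = 1/(312722675/44871) = 44871/312722675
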